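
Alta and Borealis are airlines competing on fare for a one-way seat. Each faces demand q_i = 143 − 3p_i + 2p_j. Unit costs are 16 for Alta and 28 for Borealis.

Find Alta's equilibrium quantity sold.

102

Alta's profit: π = (p_{Alta} − 16)(143 − 3p_{Alta} + 2p_{Borealis}).
∂π/∂p_{Alta} = 191 − 6p_{Alta} + 2p_{Borealis} = 0 ⇒ p_{Alta} = 191/6 + (1/3)p_{Borealis}.
Similarly p_{Borealis} = 227/6 + (1/3)p_{Alta}.
Solving the two reaction functions simultaneously: (1 − (1/3)(1/3))p_{Alta} = 191/6 + (1/3)·(227/6), so (8/9)p_{Alta} = 400/9 and p_{Alta} = 50.
Then p_{Borealis} = 227/6 + (1/3)·50 = 54.5.
q_{Alta} = 143 − 3·50 + 2·54.5 = 102.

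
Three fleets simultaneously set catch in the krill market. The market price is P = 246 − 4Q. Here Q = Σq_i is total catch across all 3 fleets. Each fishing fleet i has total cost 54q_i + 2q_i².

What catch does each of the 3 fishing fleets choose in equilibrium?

A representative fishing fleet's profit is π_i = q_i(246 − 4Q) − 54q_i − 2q_i², with Q = q_i + Σ_{j≠i} q_j.
First-order condition: 192 − 12q_i − 4Σ_{j≠i} q_j = 0.
With identical fishing fleets, set every q_j = q: then 192 − 12q − 8q = 0, i.e. q = 192/20 = 9.6.

9.6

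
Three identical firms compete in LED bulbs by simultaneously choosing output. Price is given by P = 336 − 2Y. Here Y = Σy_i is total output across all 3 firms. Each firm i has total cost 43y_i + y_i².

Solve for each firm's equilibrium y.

A representative firm's profit is π_i = y_i(336 − 2Y) − 43y_i − y_i², with Y = y_i + Σ_{j≠i} y_j.
First-order condition: 293 − 6y_i − 2Σ_{j≠i} y_j = 0.
Imposing symmetry (y_j = y for all j) turns Σ_{j≠i} y_j into 2y, so 293 = 10y and y = 29.3.

29.3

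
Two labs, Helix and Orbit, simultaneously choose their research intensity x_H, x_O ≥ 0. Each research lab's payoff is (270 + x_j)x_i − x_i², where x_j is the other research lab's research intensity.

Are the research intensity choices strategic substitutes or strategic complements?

Helix's payoff is (270 + x_O)x_H − x_H².
∂π/∂x_H = 270 + x_O − 2x_H = 0, so x_H = 135 + 0.5x_O.
The best-response slope dx_H/dx_O = 0.5 > 0: the reaction function is upward-sloping, so the choices are strategic complements.

strategic complements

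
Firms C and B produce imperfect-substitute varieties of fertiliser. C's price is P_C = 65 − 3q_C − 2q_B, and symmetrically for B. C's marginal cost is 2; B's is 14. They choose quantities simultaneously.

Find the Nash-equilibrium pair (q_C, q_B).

Firm C's profit: π = q_C(65 − 3q_C − 2q_B) − 2q_C.
∂π/∂q_C = 63 − 6q_C − 2q_B = 0 ⇒ q_C = 10.5 − (1/3)q_B.
Similarly q_B = 8.5 − (1/3)q_C.
Substituting the second reaction function into the first: q_C = 10.5 − (1/3)(8.5 − (1/3)q_C), which gives (8/9)q_C = 23/3 ⇒ q_C = 8.625.
Then q_B = 8.5 − (1/3)·8.625 = 5.625.

8.625, 5.625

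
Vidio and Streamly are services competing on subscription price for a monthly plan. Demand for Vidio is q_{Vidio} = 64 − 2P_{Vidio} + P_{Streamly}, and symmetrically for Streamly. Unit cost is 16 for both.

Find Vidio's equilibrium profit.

Vidio's profit: π = (P_{Vidio} − 16)(64 − 2P_{Vidio} + P_{Streamly}).
∂π/∂P_{Vidio} = 96 − 4P_{Vidio} + P_{Streamly} = 0 ⇒ P_{Vidio} = 24 + 0.25P_{Streamly}.
The game is symmetric, so in equilibrium P_{Streamly} = P_{Vidio}: the reaction function gives 0.75P_{Vidio} = 24, hence P_{Vidio} = 32.
q_{Vidio} = 64 − 2·32 + 32 = 32.
Profit = (32 − 16)·32 = 512.

512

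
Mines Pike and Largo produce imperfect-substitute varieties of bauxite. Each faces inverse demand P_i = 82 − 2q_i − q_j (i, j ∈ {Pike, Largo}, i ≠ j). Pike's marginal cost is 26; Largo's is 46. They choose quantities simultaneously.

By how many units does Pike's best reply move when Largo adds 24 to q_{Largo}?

Mine Pike's profit: π = q_{Pike}(82 − 2q_{Pike} − q_{Largo}) − 26q_{Pike}.
∂π/∂q_{Pike} = 56 − 4q_{Pike} − q_{Largo} = 0 ⇒ q_{Pike} = 14 − 0.25q_{Largo}.
The reaction-function slope is −0.25, so a 24-unit rise in q_{Largo} moves q_{Pike} by −0.25 × 24 = −6. Pike's best response falls — the actions are strategic substitutes.

-6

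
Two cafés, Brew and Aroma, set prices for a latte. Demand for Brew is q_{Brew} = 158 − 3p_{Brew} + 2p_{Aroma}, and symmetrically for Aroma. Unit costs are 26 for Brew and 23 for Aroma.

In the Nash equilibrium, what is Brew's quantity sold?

97.3125

Brew's profit: π = (p_{Brew} − 26)(158 − 3p_{Brew} + 2p_{Aroma}).
∂π/∂p_{Brew} = 236 − 6p_{Brew} + 2p_{Aroma} = 0 ⇒ p_{Brew} = 118/3 + (1/3)p_{Aroma}.
Similarly p_{Aroma} = 227/6 + (1/3)p_{Brew}.
Plugging p_{Aroma} into Brew's best response: p_{Brew} = 118/3 + (1/3)(227/6 + (1/3)p_{Brew}) ⇒ (8/9)p_{Brew} = 935/18, so p_{Brew} = 58.4375.
Then p_{Aroma} = 227/6 + (1/3)·58.4375 = 57.3125.
q_{Brew} = 158 − 3·58.4375 + 2·57.3125 = 97.3125.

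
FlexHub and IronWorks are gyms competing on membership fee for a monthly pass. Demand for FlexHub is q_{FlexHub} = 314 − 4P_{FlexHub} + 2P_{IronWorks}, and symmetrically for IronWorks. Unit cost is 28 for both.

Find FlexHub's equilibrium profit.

FlexHub's profit: π = (P_{FlexHub} − 28)(314 − 4P_{FlexHub} + 2P_{IronWorks}).
∂π/∂P_{FlexHub} = 426 − 8P_{FlexHub} + 2P_{IronWorks} = 0 ⇒ P_{FlexHub} = 53.25 + 0.25P_{IronWorks}.
By symmetry P_{IronWorks} = P_{FlexHub}; substituting into the reaction function, 0.75P_{FlexHub} = 53.25 and P_{FlexHub} = 71.
q_{FlexHub} = 314 − 4·71 + 2·71 = 172.
Profit = (71 − 28)·172 = 7396.

7396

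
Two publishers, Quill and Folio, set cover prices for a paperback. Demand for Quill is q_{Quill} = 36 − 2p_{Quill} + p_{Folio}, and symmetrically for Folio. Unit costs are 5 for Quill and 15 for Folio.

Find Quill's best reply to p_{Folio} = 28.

Quill's profit: π = (p_{Quill} − 5)(36 − 2p_{Quill} + p_{Folio}).
∂π/∂p_{Quill} = 46 − 4p_{Quill} + p_{Folio} = 0 ⇒ p_{Quill} = 11.5 + 0.25p_{Folio}.
At p_{Folio} = 28: p_{Quill} = 11.5 + 0.25·28 = 18.5.

18.5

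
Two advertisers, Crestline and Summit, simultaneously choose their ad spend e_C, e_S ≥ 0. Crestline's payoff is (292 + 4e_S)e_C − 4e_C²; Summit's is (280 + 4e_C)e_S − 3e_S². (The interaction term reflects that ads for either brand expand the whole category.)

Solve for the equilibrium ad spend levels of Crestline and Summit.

Expanding Crestline's payoff: 292e_C + 4e_Se_C − 4e_C².
∂π/∂e_C = 292 + 4e_S − 8e_C = 0, so e_C = 36.5 + 0.5e_S.
Likewise for Summit: e_S = 140/3 + (2/3)e_C.
Plugging e_S into Crestline's best response: e_C = 36.5 + 0.5(140/3 + (2/3)e_C) ⇒ (2/3)e_C = 359/6, so e_C = 89.75.
Then e_S = 140/3 + (2/3)·89.75 = 106.5.

89.75, 106.5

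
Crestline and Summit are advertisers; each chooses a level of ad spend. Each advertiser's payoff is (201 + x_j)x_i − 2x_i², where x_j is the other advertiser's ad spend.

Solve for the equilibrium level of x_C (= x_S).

67

Crestline's payoff is (201 + x_S)x_C − 2x_C².
∂π/∂x_C = 201 + x_S − 4x_C = 0, so x_C = 50.25 + 0.25x_S.
Setting x_C = x_S in the reaction function: x_C = 50.25 + 0.25x_C, so x_C = 50.25 / 0.75 = 67.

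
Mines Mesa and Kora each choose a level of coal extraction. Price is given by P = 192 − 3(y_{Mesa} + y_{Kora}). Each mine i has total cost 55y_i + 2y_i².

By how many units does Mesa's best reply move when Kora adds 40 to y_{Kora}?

Mine Mesa's profit: π = y_{Mesa}(192 − 3(y_{Mesa} + y_{Kora})) − 55y_{Mesa} − 2y_{Mesa}².
∂π/∂y_{Mesa} = 137 − 10y_{Mesa} − 3y_{Kora} = 0, so y_{Mesa} = 13.7 − 0.3y_{Kora}.
The reaction-function slope is −0.3, so a 40-unit rise in y_{Kora} moves y_{Mesa} by −0.3 × 40 = −12. Mesa's best response falls — the actions are strategic substitutes.

-12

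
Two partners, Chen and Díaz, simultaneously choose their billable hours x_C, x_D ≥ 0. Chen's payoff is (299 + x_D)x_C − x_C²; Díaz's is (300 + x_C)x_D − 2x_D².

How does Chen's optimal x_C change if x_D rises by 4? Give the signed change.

2

Expanding Chen's payoff: 299x_C + x_Dx_C − x_C².
∂π/∂x_C = 299 + x_D − 2x_C = 0, so x_C = 149.5 + 0.5x_D.
The reaction-function slope is 0.5, so a 4-unit rise in x_D moves x_C by 0.5 × 4 = 2. Chen's best response rises — the actions are strategic complements.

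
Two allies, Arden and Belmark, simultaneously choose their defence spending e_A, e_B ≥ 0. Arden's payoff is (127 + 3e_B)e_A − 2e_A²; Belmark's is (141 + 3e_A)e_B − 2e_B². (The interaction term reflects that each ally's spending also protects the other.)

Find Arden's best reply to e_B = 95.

103

Expanding Arden's payoff: 127e_A + 3e_Be_A − 2e_A².
∂π/∂e_A = 127 + 3e_B − 4e_A = 0, so e_A = 31.75 + 0.75e_B.
At e_B = 95: e_A = 31.75 + 0.75·95 = 103.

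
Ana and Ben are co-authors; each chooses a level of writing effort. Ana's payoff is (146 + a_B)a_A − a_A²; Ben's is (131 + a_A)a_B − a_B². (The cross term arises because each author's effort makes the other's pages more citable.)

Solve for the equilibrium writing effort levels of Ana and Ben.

Expanding Ana's payoff: 146a_A + a_Ba_A − a_A².
∂π/∂a_A = 146 + a_B − 2a_A = 0, so a_A = 73 + 0.5a_B.
Likewise for Ben: a_B = 65.5 + 0.5a_A.
Solving the two reaction functions simultaneously: (1 − (0.5)(0.5))a_A = 73 + 0.5·65.5, so 0.75a_A = 105.75 and a_A = 141.
Then a_B = 65.5 + 0.5·141 = 136.

141, 136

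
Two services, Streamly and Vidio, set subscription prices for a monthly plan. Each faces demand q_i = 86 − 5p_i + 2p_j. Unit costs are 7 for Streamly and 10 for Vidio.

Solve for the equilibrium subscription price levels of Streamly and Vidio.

15.4375, 16.6875

Streamly's profit: π = (p_{Streamly} − 7)(86 − 5p_{Streamly} + 2p_{Vidio}).
∂π/∂p_{Streamly} = 121 − 10p_{Streamly} + 2p_{Vidio} = 0 ⇒ p_{Streamly} = 12.1 + 0.2p_{Vidio}.
Similarly p_{Vidio} = 13.6 + 0.2p_{Streamly}.
Solving the two reaction functions simultaneously: (1 − (0.2)(0.2))p_{Streamly} = 12.1 + 0.2·13.6, so 0.96p_{Streamly} = 14.82 and p_{Streamly} = 15.4375.
Then p_{Vidio} = 13.6 + 0.2·15.4375 = 16.6875.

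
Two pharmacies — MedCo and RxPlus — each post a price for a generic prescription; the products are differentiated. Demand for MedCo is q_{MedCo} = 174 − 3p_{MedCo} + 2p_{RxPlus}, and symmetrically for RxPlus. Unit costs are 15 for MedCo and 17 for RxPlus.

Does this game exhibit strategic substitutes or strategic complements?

strategic complements

MedCo's profit: π = (p_{MedCo} − 15)(174 − 3p_{MedCo} + 2p_{RxPlus}).
∂π/∂p_{MedCo} = 219 − 6p_{MedCo} + 2p_{RxPlus} = 0 ⇒ p_{MedCo} = 36.5 + (1/3)p_{RxPlus}.
The best-response slope dp_{MedCo}/dp_{RxPlus} = 1/3 > 0: the reaction function is upward-sloping, so the choices are strategic complements.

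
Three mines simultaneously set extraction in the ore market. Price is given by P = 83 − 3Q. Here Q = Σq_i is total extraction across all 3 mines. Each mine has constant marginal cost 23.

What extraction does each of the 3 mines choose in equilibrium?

A representative mine's profit is π_i = q_i(83 − 3Q) − 23q_i, with Q = q_i + Σ_{j≠i} q_j.
First-order condition: 60 − 6q_i − 3Σ_{j≠i} q_j = 0.
In a symmetric equilibrium every mine chooses the same q, so Σ_{j≠i} q_j = 2q. The condition becomes 60 − 12q = 0, giving q = 60/12 = 5.

5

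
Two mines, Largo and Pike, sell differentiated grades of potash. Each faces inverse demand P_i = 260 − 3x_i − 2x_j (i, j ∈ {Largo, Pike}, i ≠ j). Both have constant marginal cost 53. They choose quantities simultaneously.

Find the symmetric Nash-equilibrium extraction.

Mine Largo's profit: π = x_{Largo}(260 − 3x_{Largo} − 2x_{Pike}) − 53x_{Largo}.
∂π/∂x_{Largo} = 207 − 6x_{Largo} − 2x_{Pike} = 0 ⇒ x_{Largo} = 34.5 − (1/3)x_{Pike}.
By symmetry x_{Pike} = x_{Largo}; substituting into the reaction function, (4/3)x_{Largo} = 34.5 and x_{Largo} = 25.875.

25.875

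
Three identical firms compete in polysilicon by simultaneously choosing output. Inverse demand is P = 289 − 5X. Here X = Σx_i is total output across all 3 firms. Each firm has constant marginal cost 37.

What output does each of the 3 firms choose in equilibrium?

12.6

A representative firm's profit is π_i = x_i(289 − 5X) − 37x_i, with X = x_i + Σ_{j≠i} x_j.
First-order condition: 252 − 10x_i − 5Σ_{j≠i} x_j = 0.
Imposing symmetry (x_j = x for all j) turns Σ_{j≠i} x_j into 2x, so 252 = 20x and x = 12.6.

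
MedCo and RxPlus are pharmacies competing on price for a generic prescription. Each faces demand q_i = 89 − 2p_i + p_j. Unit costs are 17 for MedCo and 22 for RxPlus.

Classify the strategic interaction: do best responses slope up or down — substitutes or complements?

strategic complements

MedCo's profit: π = (p_{MedCo} − 17)(89 − 2p_{MedCo} + p_{RxPlus}).
∂π/∂p_{MedCo} = 123 − 4p_{MedCo} + p_{RxPlus} = 0 ⇒ p_{MedCo} = 30.75 + 0.25p_{RxPlus}.
The best-response slope dp_{MedCo}/dp_{RxPlus} = 0.25 > 0: the reaction function is upward-sloping, so the choices are strategic complements.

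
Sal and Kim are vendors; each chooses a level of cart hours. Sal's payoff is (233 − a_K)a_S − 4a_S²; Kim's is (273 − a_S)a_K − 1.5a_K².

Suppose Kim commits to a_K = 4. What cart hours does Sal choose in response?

28.625

Expanding Sal's payoff: 233a_S − a_Ka_S − 4a_S².
∂π/∂a_S = 233 − a_K − 8a_S = 0, so a_S = 29.125 − 0.125a_K.
At a_K = 4: a_S = 29.125 − 0.125·4 = 28.625.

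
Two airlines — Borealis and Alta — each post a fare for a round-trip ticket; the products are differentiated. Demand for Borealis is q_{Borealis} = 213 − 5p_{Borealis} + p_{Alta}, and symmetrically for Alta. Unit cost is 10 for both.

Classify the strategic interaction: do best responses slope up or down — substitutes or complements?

Borealis's profit: π = (p_{Borealis} − 10)(213 − 5p_{Borealis} + p_{Alta}).
∂π/∂p_{Borealis} = 263 − 10p_{Borealis} + p_{Alta} = 0 ⇒ p_{Borealis} = 26.3 + 0.1p_{Alta}.
The best-response slope dp_{Borealis}/dp_{Alta} = 0.1 > 0: the reaction function is upward-sloping, so the choices are strategic complements.

strategic complements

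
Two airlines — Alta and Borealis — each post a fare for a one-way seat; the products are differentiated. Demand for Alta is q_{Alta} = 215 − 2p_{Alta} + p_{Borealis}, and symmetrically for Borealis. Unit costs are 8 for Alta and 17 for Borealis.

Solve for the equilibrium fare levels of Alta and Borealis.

78.2, 81.8

Alta's profit: π = (p_{Alta} − 8)(215 − 2p_{Alta} + p_{Borealis}).
∂π/∂p_{Alta} = 231 − 4p_{Alta} + p_{Borealis} = 0 ⇒ p_{Alta} = 57.75 + 0.25p_{Borealis}.
Similarly p_{Borealis} = 62.25 + 0.25p_{Alta}.
Solving the two reaction functions simultaneously: (1 − (0.25)(0.25))p_{Alta} = 57.75 + 0.25·62.25, so 0.9375p_{Alta} = 73.3125 and p_{Alta} = 78.2.
Then p_{Borealis} = 62.25 + 0.25·78.2 = 81.8.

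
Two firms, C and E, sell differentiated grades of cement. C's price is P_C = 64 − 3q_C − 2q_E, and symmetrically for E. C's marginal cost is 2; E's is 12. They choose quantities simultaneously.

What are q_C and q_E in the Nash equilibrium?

8.375, 5.875

Firm C's profit: π = q_C(64 − 3q_C − 2q_E) − 2q_C.
∂π/∂q_C = 62 − 6q_C − 2q_E = 0 ⇒ q_C = 31/3 − (1/3)q_E.
Similarly q_E = 26/3 − (1/3)q_C.
Plugging q_E into C's best response: q_C = 31/3 − (1/3)(26/3 − (1/3)q_C) ⇒ (8/9)q_C = 67/9, so q_C = 8.375.
Then q_E = 26/3 − (1/3)·8.375 = 5.875.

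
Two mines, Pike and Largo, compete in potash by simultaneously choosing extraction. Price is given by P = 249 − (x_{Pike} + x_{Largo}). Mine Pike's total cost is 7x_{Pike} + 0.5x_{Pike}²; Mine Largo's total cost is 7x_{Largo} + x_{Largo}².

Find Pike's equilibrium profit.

6534

Mine Pike's profit: π = x_{Pike}(249 − (x_{Pike} + x_{Largo})) − 7x_{Pike} − 0.5x_{Pike}².
∂π/∂x_{Pike} = 242 − 3x_{Pike} − x_{Largo} = 0, so x_{Pike} = 242/3 − (1/3)x_{Largo}.
For Largo: ∂π/∂x_{Largo} = 242 − 4x_{Largo} − x_{Pike} = 0 ⇒ x_{Largo} = 60.5 − 0.25x_{Pike}.
Solving the two reaction functions simultaneously: (1 − (−1/3)(−0.25))x_{Pike} = 242/3 − (1/3)·60.5, so (11/12)x_{Pike} = 60.5 and x_{Pike} = 66.
Then x_{Largo} = 60.5 − 0.25·66 = 44.
Price P = 249 − 110 = 139.
Pike's profit: (139 − 7)·66 − 0.5(66)² = 6534.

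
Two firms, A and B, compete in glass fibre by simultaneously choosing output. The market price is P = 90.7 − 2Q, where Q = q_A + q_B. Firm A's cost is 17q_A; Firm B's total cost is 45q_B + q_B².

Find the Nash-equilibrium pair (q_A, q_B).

17.54, 1.77

Firm A's profit: π = q_A(90.7 − 2(q_A + q_B)) − 17q_A.
∂π/∂q_A = 73.7 − 4q_A − 2q_B = 0, so q_A = 18.425 − 0.5q_B.
For B: ∂π/∂q_B = 45.7 − 6q_B − 2q_A = 0 ⇒ q_B = 457/60 − (1/3)q_A.
Substituting the second reaction function into the first: q_A = 18.425 − 0.5(457/60 − (1/3)q_A), which gives (5/6)q_A = 877/60 ⇒ q_A = 17.54.
Then q_B = 457/60 − (1/3)·17.54 = 1.77.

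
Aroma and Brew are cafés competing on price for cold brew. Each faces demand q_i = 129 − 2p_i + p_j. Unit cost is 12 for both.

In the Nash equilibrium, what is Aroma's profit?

3042

Aroma's profit: π = (p_{Aroma} − 12)(129 − 2p_{Aroma} + p_{Brew}).
∂π/∂p_{Aroma} = 153 − 4p_{Aroma} + p_{Brew} = 0 ⇒ p_{Aroma} = 38.25 + 0.25p_{Brew}.
Setting p_{Aroma} = p_{Brew} in the reaction function: p_{Aroma} = 38.25 + 0.25p_{Aroma}, so p_{Aroma} = 38.25 / 0.75 = 51.
q_{Aroma} = 129 − 2·51 + 51 = 78.
Profit = (51 − 12)·78 = 3042.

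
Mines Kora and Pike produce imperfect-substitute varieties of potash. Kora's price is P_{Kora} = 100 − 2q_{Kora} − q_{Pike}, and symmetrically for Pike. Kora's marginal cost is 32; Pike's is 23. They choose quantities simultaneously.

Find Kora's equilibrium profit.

Mine Kora's profit: π = q_{Kora}(100 − 2q_{Kora} − q_{Pike}) − 32q_{Kora}.
∂π/∂q_{Kora} = 68 − 4q_{Kora} − q_{Pike} = 0 ⇒ q_{Kora} = 17 − 0.25q_{Pike}.
Similarly q_{Pike} = 19.25 − 0.25q_{Kora}.
Substituting the second reaction function into the first: q_{Kora} = 17 − 0.25(19.25 − 0.25q_{Kora}), which gives 0.9375q_{Kora} = 12.1875 ⇒ q_{Kora} = 13.
Then q_{Pike} = 19.25 − 0.25·13 = 16.
P_{Kora} = 100 − 2·13 − 16 = 58.
Profit = (58 − 32)·13 = 338.

338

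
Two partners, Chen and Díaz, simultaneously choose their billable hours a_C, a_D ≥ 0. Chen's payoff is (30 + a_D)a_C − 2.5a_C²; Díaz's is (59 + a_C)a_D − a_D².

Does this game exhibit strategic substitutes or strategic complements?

strategic complements

Expanding Chen's payoff: 30a_C + a_Da_C − 2.5a_C².
∂π/∂a_C = 30 + a_D − 5a_C = 0, so a_C = 6 + 0.2a_D.
The best-response slope da_C/da_D = 0.2 > 0: the reaction function is upward-sloping, so the choices are strategic complements.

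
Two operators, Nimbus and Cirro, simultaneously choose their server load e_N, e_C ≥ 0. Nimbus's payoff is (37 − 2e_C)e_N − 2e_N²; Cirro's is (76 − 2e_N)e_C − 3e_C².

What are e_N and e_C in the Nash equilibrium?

Expanding Nimbus's payoff: 37e_N − 2e_Ce_N − 2e_N².
∂π/∂e_N = 37 − 2e_C − 4e_N = 0, so e_N = 9.25 − 0.5e_C.
Likewise for Cirro: e_C = 38/3 − (1/3)e_N.
Substituting the second reaction function into the first: e_N = 9.25 − 0.5(38/3 − (1/3)e_N), which gives (5/6)e_N = 35/12 ⇒ e_N = 3.5.
Then e_C = 38/3 − (1/3)·3.5 = 11.5.

3.5, 11.5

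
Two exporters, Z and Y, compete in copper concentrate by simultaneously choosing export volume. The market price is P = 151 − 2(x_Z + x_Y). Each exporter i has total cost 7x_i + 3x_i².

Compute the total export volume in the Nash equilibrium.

24

Exporter Z's profit: π = x_Z(151 − 2(x_Z + x_Y)) − 7x_Z − 3x_Z².
∂π/∂x_Z = 144 − 10x_Z − 2x_Y = 0, so x_Z = 14.4 − 0.2x_Y.
The game is symmetric, so in equilibrium x_Y = x_Z: the reaction function gives 1.2x_Z = 14.4, hence x_Z = 12.
Total export volume: 12 + 12 = 24.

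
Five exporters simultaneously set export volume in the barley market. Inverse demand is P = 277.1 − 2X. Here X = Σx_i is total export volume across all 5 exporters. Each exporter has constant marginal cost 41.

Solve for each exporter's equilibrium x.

A representative exporter's profit is π_i = x_i(277.1 − 2X) − 41x_i, with X = x_i + Σ_{j≠i} x_j.
First-order condition: 236.1 − 4x_i − 2Σ_{j≠i} x_j = 0.
In a symmetric equilibrium every exporter chooses the same x, so Σ_{j≠i} x_j = 4x. The condition becomes 236.1 − 12x = 0, giving x = 236.1/12 = 19.675.

19.675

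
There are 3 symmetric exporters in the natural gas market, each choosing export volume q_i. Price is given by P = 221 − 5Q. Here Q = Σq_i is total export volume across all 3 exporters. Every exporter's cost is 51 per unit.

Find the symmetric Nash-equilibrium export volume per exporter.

8.5

A representative exporter's profit is π_i = q_i(221 − 5Q) − 51q_i, with Q = q_i + Σ_{j≠i} q_j.
First-order condition: 170 − 10q_i − 5Σ_{j≠i} q_j = 0.
Imposing symmetry (q_j = q for all j) turns Σ_{j≠i} q_j into 2q, so 170 = 20q and q = 8.5.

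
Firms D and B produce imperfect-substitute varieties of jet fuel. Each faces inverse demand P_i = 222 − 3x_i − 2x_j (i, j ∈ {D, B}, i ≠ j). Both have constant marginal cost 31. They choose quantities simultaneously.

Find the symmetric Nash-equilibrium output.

Firm D's profit: π = x_D(222 − 3x_D − 2x_B) − 31x_D.
∂π/∂x_D = 191 − 6x_D − 2x_B = 0 ⇒ x_D = 191/6 − (1/3)x_B.
Setting x_D = x_B in the reaction function: x_D = 191/6 − (1/3)x_D, so x_D = (191/6) / (4/3) = 23.875.

23.875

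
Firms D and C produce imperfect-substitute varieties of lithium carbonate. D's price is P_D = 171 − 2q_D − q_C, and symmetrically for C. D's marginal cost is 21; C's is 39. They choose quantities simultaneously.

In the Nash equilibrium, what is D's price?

Firm D's profit: π = q_D(171 − 2q_D − q_C) − 21q_D.
∂π/∂q_D = 150 − 4q_D − q_C = 0 ⇒ q_D = 37.5 − 0.25q_C.
Similarly q_C = 33 − 0.25q_D.
Solving the two reaction functions simultaneously: (1 − (−0.25)(−0.25))q_D = 37.5 − 0.25·33, so 0.9375q_D = 29.25 and q_D = 31.2.
Then q_C = 33 − 0.25·31.2 = 25.2.
P_D = 171 − 2·31.2 − 25.2 = 83.4.

83.4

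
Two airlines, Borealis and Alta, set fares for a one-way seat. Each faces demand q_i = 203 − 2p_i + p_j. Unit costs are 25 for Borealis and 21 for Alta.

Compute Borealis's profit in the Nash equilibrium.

6914.88

Borealis's profit: π = (p_{Borealis} − 25)(203 − 2p_{Borealis} + p_{Alta}).
∂π/∂p_{Borealis} = 253 − 4p_{Borealis} + p_{Alta} = 0 ⇒ p_{Borealis} = 63.25 + 0.25p_{Alta}.
Similarly p_{Alta} = 61.25 + 0.25p_{Borealis}.
Solving the two reaction functions simultaneously: (1 − (0.25)(0.25))p_{Borealis} = 63.25 + 0.25·61.25, so 0.9375p_{Borealis} = 78.5625 and p_{Borealis} = 83.8.
Then p_{Alta} = 61.25 + 0.25·83.8 = 82.2.
q_{Borealis} = 203 − 2·83.8 + 82.2 = 117.6.
Profit = (83.8 − 25)·117.6 = 6914.88.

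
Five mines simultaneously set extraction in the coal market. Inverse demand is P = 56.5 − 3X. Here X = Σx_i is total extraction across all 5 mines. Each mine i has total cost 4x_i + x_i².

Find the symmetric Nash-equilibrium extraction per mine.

A representative mine's profit is π_i = x_i(56.5 − 3X) − 4x_i − x_i², with X = x_i + Σ_{j≠i} x_j.
First-order condition: 52.5 − 8x_i − 3Σ_{j≠i} x_j = 0.
With identical mines, set every x_j = x: then 52.5 − 8x − 12x = 0, i.e. x = 52.5/20 = 2.625.

2.625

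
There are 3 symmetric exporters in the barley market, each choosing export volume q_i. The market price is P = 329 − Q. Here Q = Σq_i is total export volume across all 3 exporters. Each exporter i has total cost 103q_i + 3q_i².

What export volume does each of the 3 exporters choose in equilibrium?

A representative exporter's profit is π_i = q_i(329 − Q) − 103q_i − 3q_i², with Q = q_i + Σ_{j≠i} q_j.
First-order condition: 226 − 8q_i − Σ_{j≠i} q_j = 0.
With identical exporters, set every q_j = q: then 226 − 8q − 2q = 0, i.e. q = 226/10 = 22.6.

22.6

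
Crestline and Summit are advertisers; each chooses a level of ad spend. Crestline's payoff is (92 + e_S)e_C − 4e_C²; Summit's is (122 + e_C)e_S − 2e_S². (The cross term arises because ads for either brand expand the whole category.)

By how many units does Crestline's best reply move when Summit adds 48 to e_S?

6

Expanding Crestline's payoff: 92e_C + e_Se_C − 4e_C².
∂π/∂e_C = 92 + e_S − 8e_C = 0, so e_C = 11.5 + 0.125e_S.
The reaction-function slope is 0.125, so a 48-unit rise in e_S moves e_C by 0.125 × 48 = 6. Crestline's best response rises — the actions are strategic complements.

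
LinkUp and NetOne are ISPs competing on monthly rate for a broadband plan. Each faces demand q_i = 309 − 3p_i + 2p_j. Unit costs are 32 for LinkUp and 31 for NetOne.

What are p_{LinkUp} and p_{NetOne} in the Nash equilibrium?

LinkUp's profit: π = (p_{LinkUp} − 32)(309 − 3p_{LinkUp} + 2p_{NetOne}).
∂π/∂p_{LinkUp} = 405 − 6p_{LinkUp} + 2p_{NetOne} = 0 ⇒ p_{LinkUp} = 67.5 + (1/3)p_{NetOne}.
Similarly p_{NetOne} = 67 + (1/3)p_{LinkUp}.
Substituting the second reaction function into the first: p_{LinkUp} = 67.5 + (1/3)(67 + (1/3)p_{LinkUp}), which gives (8/9)p_{LinkUp} = 539/6 ⇒ p_{LinkUp} = 101.0625.
Then p_{NetOne} = 67 + (1/3)·101.0625 = 100.6875.

101.0625, 100.6875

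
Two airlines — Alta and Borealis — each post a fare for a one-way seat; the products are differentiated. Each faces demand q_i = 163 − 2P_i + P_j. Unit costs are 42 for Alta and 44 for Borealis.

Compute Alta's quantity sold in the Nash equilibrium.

Alta's profit: π = (P_{Alta} − 42)(163 − 2P_{Alta} + P_{Borealis}).
∂π/∂P_{Alta} = 247 − 4P_{Alta} + P_{Borealis} = 0 ⇒ P_{Alta} = 61.75 + 0.25P_{Borealis}.
Similarly P_{Borealis} = 62.75 + 0.25P_{Alta}.
Plugging P_{Borealis} into Alta's best response: P_{Alta} = 61.75 + 0.25(62.75 + 0.25P_{Alta}) ⇒ 0.9375P_{Alta} = 77.4375, so P_{Alta} = 82.6.
Then P_{Borealis} = 62.75 + 0.25·82.6 = 83.4.
q_{Alta} = 163 − 2·82.6 + 83.4 = 81.2.

81.2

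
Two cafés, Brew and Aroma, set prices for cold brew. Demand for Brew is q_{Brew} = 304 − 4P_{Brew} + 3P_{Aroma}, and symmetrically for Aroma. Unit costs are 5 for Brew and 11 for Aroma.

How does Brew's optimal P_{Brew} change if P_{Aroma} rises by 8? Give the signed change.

3

Brew's profit: π = (P_{Brew} − 5)(304 − 4P_{Brew} + 3P_{Aroma}).
∂π/∂P_{Brew} = 324 − 8P_{Brew} + 3P_{Aroma} = 0 ⇒ P_{Brew} = 40.5 + 0.375P_{Aroma}.
The reaction-function slope is 0.375, so an 8-unit rise in P_{Aroma} moves P_{Brew} by 0.375 × 8 = 3. Brew's best response rises — the actions are strategic complements.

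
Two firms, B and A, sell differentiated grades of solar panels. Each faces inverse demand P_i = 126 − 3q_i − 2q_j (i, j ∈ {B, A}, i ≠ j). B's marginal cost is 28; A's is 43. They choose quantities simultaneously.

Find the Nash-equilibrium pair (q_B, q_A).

Firm B's profit: π = q_B(126 − 3q_B − 2q_A) − 28q_B.
∂π/∂q_B = 98 − 6q_B − 2q_A = 0 ⇒ q_B = 49/3 − (1/3)q_A.
Similarly q_A = 83/6 − (1/3)q_B.
Substituting the second reaction function into the first: q_B = 49/3 − (1/3)(83/6 − (1/3)q_B), which gives (8/9)q_B = 211/18 ⇒ q_B = 13.1875.
Then q_A = 83/6 − (1/3)·13.1875 = 9.4375.

13.1875, 9.4375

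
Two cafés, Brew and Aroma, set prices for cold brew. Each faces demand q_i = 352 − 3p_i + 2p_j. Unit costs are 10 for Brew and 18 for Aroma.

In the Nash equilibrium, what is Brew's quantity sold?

261

Brew's profit: π = (p_{Brew} − 10)(352 − 3p_{Brew} + 2p_{Aroma}).
∂π/∂p_{Brew} = 382 − 6p_{Brew} + 2p_{Aroma} = 0 ⇒ p_{Brew} = 191/3 + (1/3)p_{Aroma}.
Similarly p_{Aroma} = 203/3 + (1/3)p_{Brew}.
Substituting the second reaction function into the first: p_{Brew} = 191/3 + (1/3)(203/3 + (1/3)p_{Brew}), which gives (8/9)p_{Brew} = 776/9 ⇒ p_{Brew} = 97.
Then p_{Aroma} = 203/3 + (1/3)·97 = 100.
q_{Brew} = 352 − 3·97 + 2·100 = 261.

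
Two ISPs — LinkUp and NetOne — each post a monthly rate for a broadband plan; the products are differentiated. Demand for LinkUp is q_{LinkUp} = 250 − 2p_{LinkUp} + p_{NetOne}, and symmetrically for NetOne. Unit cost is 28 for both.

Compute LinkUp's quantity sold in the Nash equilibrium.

LinkUp's profit: π = (p_{LinkUp} − 28)(250 − 2p_{LinkUp} + p_{NetOne}).
∂π/∂p_{LinkUp} = 306 − 4p_{LinkUp} + p_{NetOne} = 0 ⇒ p_{LinkUp} = 76.5 + 0.25p_{NetOne}.
By symmetry p_{NetOne} = p_{LinkUp}; substituting into the reaction function, 0.75p_{LinkUp} = 76.5 and p_{LinkUp} = 102.
q_{LinkUp} = 250 − 2·102 + 102 = 148.

148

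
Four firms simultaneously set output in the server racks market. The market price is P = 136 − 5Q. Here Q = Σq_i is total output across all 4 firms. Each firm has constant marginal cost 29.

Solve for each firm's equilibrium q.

A representative firm's profit is π_i = q_i(136 − 5Q) − 29q_i, with Q = q_i + Σ_{j≠i} q_j.
First-order condition: 107 − 10q_i − 5Σ_{j≠i} q_j = 0.
In a symmetric equilibrium every firm chooses the same q, so Σ_{j≠i} q_j = 3q. The condition becomes 107 − 25q = 0, giving q = 107/25 = 4.28.

4.28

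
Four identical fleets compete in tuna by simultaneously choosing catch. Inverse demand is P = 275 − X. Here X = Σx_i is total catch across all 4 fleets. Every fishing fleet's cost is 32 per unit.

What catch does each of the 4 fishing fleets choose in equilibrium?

48.6

A representative fishing fleet's profit is π_i = x_i(275 − X) − 32x_i, with X = x_i + Σ_{j≠i} x_j.
First-order condition: 243 − 2x_i − Σ_{j≠i} x_j = 0.
Imposing symmetry (x_j = x for all j) turns Σ_{j≠i} x_j into 3x, so 243 = 5x and x = 48.6.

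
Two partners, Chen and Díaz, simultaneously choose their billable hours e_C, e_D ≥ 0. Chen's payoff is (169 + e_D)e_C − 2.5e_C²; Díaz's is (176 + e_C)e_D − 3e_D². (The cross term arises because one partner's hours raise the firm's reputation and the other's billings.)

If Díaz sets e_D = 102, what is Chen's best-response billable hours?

54.2

Expanding Chen's payoff: 169e_C + e_De_C − 2.5e_C².
∂π/∂e_C = 169 + e_D − 5e_C = 0, so e_C = 33.8 + 0.2e_D.
At e_D = 102: e_C = 33.8 + 0.2·102 = 54.2.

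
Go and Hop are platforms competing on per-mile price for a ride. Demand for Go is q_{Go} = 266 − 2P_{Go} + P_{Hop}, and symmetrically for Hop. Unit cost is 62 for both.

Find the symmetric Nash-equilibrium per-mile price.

130

Go's profit: π = (P_{Go} − 62)(266 − 2P_{Go} + P_{Hop}).
∂π/∂P_{Go} = 390 − 4P_{Go} + P_{Hop} = 0 ⇒ P_{Go} = 97.5 + 0.25P_{Hop}.
By symmetry P_{Hop} = P_{Go}; substituting into the reaction function, 0.75P_{Go} = 97.5 and P_{Go} = 130.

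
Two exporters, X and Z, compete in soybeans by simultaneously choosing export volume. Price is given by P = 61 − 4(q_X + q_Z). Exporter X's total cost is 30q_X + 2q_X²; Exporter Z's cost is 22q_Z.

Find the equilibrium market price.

39.2

Exporter X's profit: π = q_X(61 − 4(q_X + q_Z)) − 30q_X − 2q_X².
∂π/∂q_X = 31 − 12q_X − 4q_Z = 0, so q_X = 31/12 − (1/3)q_Z.
For Z: ∂π/∂q_Z = 39 − 8q_Z − 4q_X = 0 ⇒ q_Z = 4.875 − 0.5q_X.
Substituting the second reaction function into the first: q_X = 31/12 − (1/3)(4.875 − 0.5q_X), which gives (5/6)q_X = 23/24 ⇒ q_X = 1.15.
Then q_Z = 4.875 − 0.5·1.15 = 4.3.
Equilibrium price: P = 61 − 4·5.45 = 39.2.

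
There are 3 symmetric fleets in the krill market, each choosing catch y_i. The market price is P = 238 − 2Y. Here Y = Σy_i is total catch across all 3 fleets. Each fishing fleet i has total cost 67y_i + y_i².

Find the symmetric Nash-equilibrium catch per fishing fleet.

A representative fishing fleet's profit is π_i = y_i(238 − 2Y) − 67y_i − y_i², with Y = y_i + Σ_{j≠i} y_j.
First-order condition: 171 − 6y_i − 2Σ_{j≠i} y_j = 0.
Imposing symmetry (y_j = y for all j) turns Σ_{j≠i} y_j into 2y, so 171 = 10y and y = 17.1.

17.1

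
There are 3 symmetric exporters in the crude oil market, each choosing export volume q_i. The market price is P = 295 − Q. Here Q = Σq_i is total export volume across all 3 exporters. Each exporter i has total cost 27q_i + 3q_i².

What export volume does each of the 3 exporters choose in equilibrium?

26.8

A representative exporter's profit is π_i = q_i(295 − Q) − 27q_i − 3q_i², with Q = q_i + Σ_{j≠i} q_j.
First-order condition: 268 − 8q_i − Σ_{j≠i} q_j = 0.
In a symmetric equilibrium every exporter chooses the same q, so Σ_{j≠i} q_j = 2q. The condition becomes 268 − 10q = 0, giving q = 268/10 = 26.8.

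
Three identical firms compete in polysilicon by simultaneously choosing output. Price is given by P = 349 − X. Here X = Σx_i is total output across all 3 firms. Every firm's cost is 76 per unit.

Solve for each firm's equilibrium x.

A representative firm's profit is π_i = x_i(349 − X) − 76x_i, with X = x_i + Σ_{j≠i} x_j.
First-order condition: 273 − 2x_i − Σ_{j≠i} x_j = 0.
With identical firms, set every x_j = x: then 273 − 2x − 2x = 0, i.e. x = 273/4 = 68.25.

68.25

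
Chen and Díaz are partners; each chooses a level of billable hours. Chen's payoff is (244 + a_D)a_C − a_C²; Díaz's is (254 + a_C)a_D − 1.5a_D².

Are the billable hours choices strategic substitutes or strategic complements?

strategic complements

Expanding Chen's payoff: 244a_C + a_Da_C − a_C².
∂π/∂a_C = 244 + a_D − 2a_C = 0, so a_C = 122 + 0.5a_D.
The best-response slope da_C/da_D = 0.5 > 0: the reaction function is upward-sloping, so the choices are strategic complements.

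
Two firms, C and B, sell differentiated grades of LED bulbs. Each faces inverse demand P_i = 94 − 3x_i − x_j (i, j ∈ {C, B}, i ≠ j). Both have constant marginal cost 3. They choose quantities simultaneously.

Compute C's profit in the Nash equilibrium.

Firm C's profit: π = x_C(94 − 3x_C − x_B) − 3x_C.
∂π/∂x_C = 91 − 6x_C − x_B = 0 ⇒ x_C = 91/6 − (1/6)x_B.
Setting x_C = x_B in the reaction function: x_C = 91/6 − (1/6)x_C, so x_C = (91/6) / (7/6) = 13.
P_C = 94 − 3·13 − 13 = 42.
Profit = (42 − 3)·13 = 507.

507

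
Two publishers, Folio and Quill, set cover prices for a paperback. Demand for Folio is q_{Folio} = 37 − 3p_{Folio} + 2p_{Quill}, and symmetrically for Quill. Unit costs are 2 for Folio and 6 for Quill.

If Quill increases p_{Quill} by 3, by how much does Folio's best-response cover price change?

Folio's profit: π = (p_{Folio} − 2)(37 − 3p_{Folio} + 2p_{Quill}).
∂π/∂p_{Folio} = 43 − 6p_{Folio} + 2p_{Quill} = 0 ⇒ p_{Folio} = 43/6 + (1/3)p_{Quill}.
The reaction-function slope is 1/3, so a 3-unit rise in p_{Quill} moves p_{Folio} by 1/3 × 3 = 1. Folio's best response rises — the actions are strategic complements.

1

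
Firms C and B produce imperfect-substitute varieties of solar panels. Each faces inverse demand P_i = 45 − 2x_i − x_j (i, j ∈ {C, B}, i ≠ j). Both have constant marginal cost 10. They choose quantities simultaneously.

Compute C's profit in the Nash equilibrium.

98

Firm C's profit: π = x_C(45 − 2x_C − x_B) − 10x_C.
∂π/∂x_C = 35 − 4x_C − x_B = 0 ⇒ x_C = 8.75 − 0.25x_B.
Setting x_C = x_B in the reaction function: x_C = 8.75 − 0.25x_C, so x_C = 8.75 / 1.25 = 7.
P_C = 45 − 2·7 − 7 = 24.
Profit = (24 − 10)·7 = 98.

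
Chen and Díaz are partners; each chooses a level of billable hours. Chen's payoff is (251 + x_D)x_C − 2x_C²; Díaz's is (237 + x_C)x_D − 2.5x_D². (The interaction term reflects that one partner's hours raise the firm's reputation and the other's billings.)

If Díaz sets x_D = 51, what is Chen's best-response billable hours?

75.5

Expanding Chen's payoff: 251x_C + x_Dx_C − 2x_C².
∂π/∂x_C = 251 + x_D − 4x_C = 0, so x_C = 62.75 + 0.25x_D.
At x_D = 51: x_C = 62.75 + 0.25·51 = 75.5.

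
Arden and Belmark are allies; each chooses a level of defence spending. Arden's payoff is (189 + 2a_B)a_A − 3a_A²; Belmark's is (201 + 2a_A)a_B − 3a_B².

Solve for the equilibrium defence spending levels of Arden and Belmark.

48, 49.5

Expanding Arden's payoff: 189a_A + 2a_Ba_A − 3a_A².
∂π/∂a_A = 189 + 2a_B − 6a_A = 0, so a_A = 31.5 + (1/3)a_B.
Likewise for Belmark: a_B = 33.5 + (1/3)a_A.
Substituting the second reaction function into the first: a_A = 31.5 + (1/3)(33.5 + (1/3)a_A), which gives (8/9)a_A = 128/3 ⇒ a_A = 48.
Then a_B = 33.5 + (1/3)·48 = 49.5.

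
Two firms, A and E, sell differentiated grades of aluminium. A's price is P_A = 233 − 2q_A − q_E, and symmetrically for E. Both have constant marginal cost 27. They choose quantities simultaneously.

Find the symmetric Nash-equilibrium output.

41.2

Firm A's profit: π = q_A(233 − 2q_A − q_E) − 27q_A.
∂π/∂q_A = 206 − 4q_A − q_E = 0 ⇒ q_A = 51.5 − 0.25q_E.
The game is symmetric, so in equilibrium q_E = q_A: the reaction function gives 1.25q_A = 51.5, hence q_A = 41.2.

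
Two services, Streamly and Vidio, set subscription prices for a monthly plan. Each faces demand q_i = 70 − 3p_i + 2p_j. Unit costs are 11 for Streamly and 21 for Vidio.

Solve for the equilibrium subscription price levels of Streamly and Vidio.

27.625, 31.375

Streamly's profit: π = (p_{Streamly} − 11)(70 − 3p_{Streamly} + 2p_{Vidio}).
∂π/∂p_{Streamly} = 103 − 6p_{Streamly} + 2p_{Vidio} = 0 ⇒ p_{Streamly} = 103/6 + (1/3)p_{Vidio}.
Similarly p_{Vidio} = 133/6 + (1/3)p_{Streamly}.
Substituting the second reaction function into the first: p_{Streamly} = 103/6 + (1/3)(133/6 + (1/3)p_{Streamly}), which gives (8/9)p_{Streamly} = 221/9 ⇒ p_{Streamly} = 27.625.
Then p_{Vidio} = 133/6 + (1/3)·27.625 = 31.375.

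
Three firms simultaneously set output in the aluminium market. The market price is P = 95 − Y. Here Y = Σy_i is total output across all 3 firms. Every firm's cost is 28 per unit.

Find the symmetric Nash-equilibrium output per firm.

A representative firm's profit is π_i = y_i(95 − Y) − 28y_i, with Y = y_i + Σ_{j≠i} y_j.
First-order condition: 67 − 2y_i − Σ_{j≠i} y_j = 0.
Imposing symmetry (y_j = y for all j) turns Σ_{j≠i} y_j into 2y, so 67 = 4y and y = 16.75.

16.75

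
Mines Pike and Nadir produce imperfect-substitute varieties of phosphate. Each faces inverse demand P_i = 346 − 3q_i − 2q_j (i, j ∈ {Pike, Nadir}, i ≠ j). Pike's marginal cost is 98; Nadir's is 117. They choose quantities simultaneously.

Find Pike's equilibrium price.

194.5625

Mine Pike's profit: π = q_{Pike}(346 − 3q_{Pike} − 2q_{Nadir}) − 98q_{Pike}.
∂π/∂q_{Pike} = 248 − 6q_{Pike} − 2q_{Nadir} = 0 ⇒ q_{Pike} = 124/3 − (1/3)q_{Nadir}.
Similarly q_{Nadir} = 229/6 − (1/3)q_{Pike}.
Plugging q_{Nadir} into Pike's best response: q_{Pike} = 124/3 − (1/3)(229/6 − (1/3)q_{Pike}) ⇒ (8/9)q_{Pike} = 515/18, so q_{Pike} = 32.1875.
Then q_{Nadir} = 229/6 − (1/3)·32.1875 = 27.4375.
P_{Pike} = 346 − 3·32.1875 − 2·27.4375 = 194.5625.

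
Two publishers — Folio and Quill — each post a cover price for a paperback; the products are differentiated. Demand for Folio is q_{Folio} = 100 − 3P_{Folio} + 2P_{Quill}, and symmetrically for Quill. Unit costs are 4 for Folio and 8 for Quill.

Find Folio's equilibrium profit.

1837.6875

Folio's profit: π = (P_{Folio} − 4)(100 − 3P_{Folio} + 2P_{Quill}).
∂π/∂P_{Folio} = 112 − 6P_{Folio} + 2P_{Quill} = 0 ⇒ P_{Folio} = 56/3 + (1/3)P_{Quill}.
Similarly P_{Quill} = 62/3 + (1/3)P_{Folio}.
Plugging P_{Quill} into Folio's best response: P_{Folio} = 56/3 + (1/3)(62/3 + (1/3)P_{Folio}) ⇒ (8/9)P_{Folio} = 230/9, so P_{Folio} = 28.75.
Then P_{Quill} = 62/3 + (1/3)·28.75 = 30.25.
q_{Folio} = 100 − 3·28.75 + 2·30.25 = 74.25.
Profit = (28.75 − 4)·74.25 = 1837.6875.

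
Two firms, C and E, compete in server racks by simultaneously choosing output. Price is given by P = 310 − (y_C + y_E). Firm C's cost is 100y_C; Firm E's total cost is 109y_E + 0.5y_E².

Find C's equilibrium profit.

Firm C's profit: π = y_C(310 − (y_C + y_E)) − 100y_C.
∂π/∂y_C = 210 − 2y_C − y_E = 0, so y_C = 105 − 0.5y_E.
For E: ∂π/∂y_E = 201 − 3y_E − y_C = 0 ⇒ y_E = 67 − (1/3)y_C.
Substituting the second reaction function into the first: y_C = 105 − 0.5(67 − (1/3)y_C), which gives (5/6)y_C = 71.5 ⇒ y_C = 85.8.
Then y_E = 67 − (1/3)·85.8 = 38.4.
Price P = 310 − 124.2 = 185.8.
C's profit: (185.8 − 100)·85.8 = 7361.64.

7361.64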